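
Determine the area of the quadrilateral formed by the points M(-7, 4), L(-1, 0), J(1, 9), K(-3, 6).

Using the Shoelace formula for a quadrilateral (vertices in order):
Area = (1/2)|sum of (x_i * y_(i+1) - x_(i+1) * y_i)|
Terms: (-7*0 - -1*4) = 4, (-1*9 - 1*0) = -9, (1*6 - -3*9) = 33, (-3*4 - -7*6) = 30
Sum = 58
Area = (1/2)(58) = 29

29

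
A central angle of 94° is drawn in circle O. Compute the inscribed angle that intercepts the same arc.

An inscribed angle intercepts an arc from a point on the circle, while the central angle intercepts the same arc from the center.
The inscribed angle is always half the central angle: 94° / 2 = 47°.

47°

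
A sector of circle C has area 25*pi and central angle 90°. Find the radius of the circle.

Sector area A = πr² × θ/360, so r² = 360A / (πθ).
r² = 360 × 25*pi / (π × 90)
r² = 100
r = 10

10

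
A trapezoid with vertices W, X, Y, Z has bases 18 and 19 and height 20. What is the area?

Area of a trapezoid = (base1 + base2) * height / 2
Area = (18 + 19) * 20 / 2
Area = 37 * 20 / 2
Area = 740 / 2
Area = 370

370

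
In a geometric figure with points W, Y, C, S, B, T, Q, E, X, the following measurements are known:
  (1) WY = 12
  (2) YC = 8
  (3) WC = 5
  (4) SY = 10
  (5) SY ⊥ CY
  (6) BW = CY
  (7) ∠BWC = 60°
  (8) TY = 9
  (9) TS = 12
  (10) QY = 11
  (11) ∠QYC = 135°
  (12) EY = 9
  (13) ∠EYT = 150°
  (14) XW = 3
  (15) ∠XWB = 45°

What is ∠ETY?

Step 1: By the law of cosines on triangle TYE: TE² = 9² + 9² − 2·9·9·cos(150°) = 302.3, so TE ≈ 17.39.
Step 2: By the inverse law of cosines on triangle ETY: cos(∠ETY) = (17.39² + 9² − 9²) / (2·17.39·9) = 302.3/312.96 = 0.9659, so ∠ETY = 15°.

Therefore, the measure of angle ∠ETY = 15°.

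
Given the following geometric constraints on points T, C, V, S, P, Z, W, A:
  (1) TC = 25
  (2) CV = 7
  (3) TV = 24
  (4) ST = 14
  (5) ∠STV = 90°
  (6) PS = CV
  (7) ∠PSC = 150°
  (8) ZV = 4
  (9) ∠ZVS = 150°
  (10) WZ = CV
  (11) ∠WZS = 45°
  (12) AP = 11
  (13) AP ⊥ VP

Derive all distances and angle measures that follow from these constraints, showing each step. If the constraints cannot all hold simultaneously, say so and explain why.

The constraints are consistent.

From the given relations:
  PS = CV = 7
  WZ = CV = 7

Step 1: From VT = 24, TS = 14, and ∠VTS = 90°, by the law of cosines:
  VS² = VT² + TS² - 2·VT·TS·cos(90°) = 576 + 196 - 0 = 772
  VS = 2·√193

Step 2: From TC = 25, TV = 24, CV = 7, by the inverse law of cosines:
  cos(∠CTV) = (TC² + TV² - CV²) / (2·TC·TV)
  ∠CTV = 16.26°

Step 3: From CT = 25, CV = 7, TV = 24, by the inverse law of cosines:
  cos(∠TCV) = (CT² + CV² - TV²) / (2·CT·CV)
  ∠TCV = 73.74°

Step 4: From VC = 7, VT = 24, CT = 25, by the inverse law of cosines:
  cos(∠CVT) = (VC² + VT² - CT²) / (2·VC·VT)
  ∠CVT = 90°

Step 5: From SV = 2·√193, VZ = 4, and ∠SVZ = 150°, by the law of cosines:
  SZ² = SV² + VZ² - 2·SV·VZ·cos(150°) = 772 + 16 + 192.5 = 980.5
  SZ ≈ 31.31

Step 6: From VS = 2·√193, VT = 24, ST = 14, by the inverse law of cosines:
  cos(∠SVT) = (VS² + VT² - ST²) / (2·VS·VT)
  ∠SVT = 30.26°

Step 7: From ST = 14, SV = 2·√193, TV = 24, by the inverse law of cosines:
  cos(∠TSV) = (ST² + SV² - TV²) / (2·ST·SV)
  ∠TSV = 59.74°

Step 8: From SZ = 31.31, ZW = 7, and ∠SZW = 45°, by the law of cosines:
  SW² = SZ² + ZW² - 2·SZ·ZW·cos(45°) = 980.5 + 49 - 310 = 719.5
  SW ≈ 26.82

Step 9: From SV = 2·√193, SZ = 31.31, VZ = 4, by the inverse law of cosines:
  cos(∠VSZ) = (SV² + SZ² - VZ²) / (2·SV·SZ)
  ∠VSZ = 3.66°

Step 10: From ZS = 31.31, ZV = 4, SV = 2·√193, by the inverse law of cosines:
  cos(∠SZV) = (ZS² + ZV² - SV²) / (2·ZS·ZV)
  ∠SZV = 26.34°

Step 11: From SW = 26.82, SZ = 31.31, WZ = 7, by the inverse law of cosines:
  cos(∠WSZ) = (SW² + SZ² - WZ²) / (2·SW·SZ)
  ∠WSZ = 10.63°

Step 12: From WS = 26.82, WZ = 7, SZ = 31.31, by the inverse law of cosines:
  cos(∠SWZ) = (WS² + WZ² - SZ²) / (2·WS·WZ)
  ∠SWZ = 124.37°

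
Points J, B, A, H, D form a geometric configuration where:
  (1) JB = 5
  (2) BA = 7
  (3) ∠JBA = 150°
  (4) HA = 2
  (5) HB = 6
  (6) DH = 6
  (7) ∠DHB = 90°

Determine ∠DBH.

Step 1: By the law of cosines on triangle BHD: BD² = 6² + 6² − 2·6·6·cos(90°) = 72, so BD = 6·√2.
Step 2: By the inverse law of cosines on triangle DBH: cos(∠DBH) = ((6·√2)² + 6² − 6²) / (2·6·√2·6) = 72/101.82 = 0.7071, so ∠DBH = 45°.

Therefore, the measure of angle ∠DBH = 45°.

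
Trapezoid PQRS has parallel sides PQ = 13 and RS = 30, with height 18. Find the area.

A trapezoid's area equals the midsegment times the height.
The midsegment is (13 + 30) / 2 = 43/2.
Area = 43/2 * 18 = 387.

387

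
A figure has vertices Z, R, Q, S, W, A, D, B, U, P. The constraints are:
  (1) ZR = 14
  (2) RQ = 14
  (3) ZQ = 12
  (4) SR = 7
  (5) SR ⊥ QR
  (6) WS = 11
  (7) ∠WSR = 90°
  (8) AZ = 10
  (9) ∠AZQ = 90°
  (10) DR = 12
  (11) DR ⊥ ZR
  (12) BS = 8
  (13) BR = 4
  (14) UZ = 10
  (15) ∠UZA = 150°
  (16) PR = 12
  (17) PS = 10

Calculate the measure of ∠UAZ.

Step 1: By the law of cosines on triangle AZU: AU² = 10² + 10² − 2·10·10·cos(150°) = 373.21, so AU ≈ 19.32.
Step 2: By the inverse law of cosines on triangle UAZ: cos(∠UAZ) = (19.32² + 10² − 10²) / (2·19.32·10) = 373.21/386.37 = 0.9659, so ∠UAZ = 15°.

Therefore, the measure of angle ∠UAZ = 15°.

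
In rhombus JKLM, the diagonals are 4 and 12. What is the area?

The diagonals of a rhombus divide it into four right triangles.
Each triangle has legs 4/ 2 = 2 and 12/2 = 6, so each has area (1/2)*2*6 = 6.
Four such triangles give total area = (d1 * d2) / 2 = 24.

24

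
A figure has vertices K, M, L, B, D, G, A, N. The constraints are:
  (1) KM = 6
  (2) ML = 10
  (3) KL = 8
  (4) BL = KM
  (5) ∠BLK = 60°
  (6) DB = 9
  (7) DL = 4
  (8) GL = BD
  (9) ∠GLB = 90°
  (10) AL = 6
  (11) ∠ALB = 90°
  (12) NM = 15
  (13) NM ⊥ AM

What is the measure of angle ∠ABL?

From the given relations: BL = KM = 6.
Step 1: By the law of cosines on triangle BLA: BA² = 6² + 6² − 2·6·6·cos(90°) = 72, so BA = 6·√2.
Step 2: By the inverse law of cosines on triangle ABL: cos(∠ABL) = ((6·√2)² + 6² − 6²) / (2·6·√2·6) = 72/101.82 = 0.7071, so ∠ABL = 45°.

Therefore, the measure of angle ∠ABL = 45°.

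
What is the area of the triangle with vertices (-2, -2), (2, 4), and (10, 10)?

Using the Shoelace formula for a triangle:
Area = (1/2)|x0(y1 - y2) + x1(y2 - y0) + x2(y0 - y1)|
Area = (1/2)|-2(4 - 10) + 2(10 - -2) + 10(-2 - 4)|
Area = (1/2)|12 + 24 + -60|
Area = (1/2)|-24|
Area = (1/2)(24)
Area = 12

12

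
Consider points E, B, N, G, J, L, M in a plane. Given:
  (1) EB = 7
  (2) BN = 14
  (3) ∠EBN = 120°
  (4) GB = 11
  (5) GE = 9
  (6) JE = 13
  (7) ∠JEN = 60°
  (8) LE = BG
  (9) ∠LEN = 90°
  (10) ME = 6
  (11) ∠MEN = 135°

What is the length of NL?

From the given relations: LE = BG = 11.
Step 1: By the law of cosines on triangle EBN: EN² = 7² + 14² − 2·7·14·cos(120°) = 343, so EN = 7·√7.
Step 2: By the law of cosines on triangle NEL: NL² = (7·√7)² + 11² − 2·7·√7·11·cos(90°) = 464, so NL = 4·√29.

Therefore, the length of NL = 4·√29.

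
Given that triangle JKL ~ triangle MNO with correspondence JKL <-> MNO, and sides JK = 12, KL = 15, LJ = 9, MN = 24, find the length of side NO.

Since the triangles are similar, the ratio of corresponding sides is constant.
Scale factor k = MN / JK = 24 / 12 = 2
NO = k * KL = 2 * 15 = 30

30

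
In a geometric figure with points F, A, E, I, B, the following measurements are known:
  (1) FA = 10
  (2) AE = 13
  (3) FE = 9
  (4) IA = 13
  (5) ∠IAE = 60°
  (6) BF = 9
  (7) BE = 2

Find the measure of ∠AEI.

Step 1: By the law of cosines on triangle EAI: EI² = 13² + 13² − 2·13·13·cos(60°) = 169, so EI = 13.
Step 2: By the inverse law of cosines on triangle AEI: cos(∠AEI) = (13² + 13² − 13²) / (2·13·13) = 169/338 = 0.5, so ∠AEI = 60°.

Therefore, the measure of angle ∠AEI = 60°.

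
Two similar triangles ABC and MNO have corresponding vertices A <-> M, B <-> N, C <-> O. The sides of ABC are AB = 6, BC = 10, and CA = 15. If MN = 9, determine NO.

Similar triangles have proportional sides. Setting up the proportion:
MN / AB = NO / BC
9 / 6 = NO / 10
NO = 10 * 9 / 6 = 15.

15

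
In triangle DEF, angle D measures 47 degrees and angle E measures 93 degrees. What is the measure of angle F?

The interior angles sum to 180°: angle F = 180 - 47 - 93 = 40°.
The triangle is obtuse (angles 47°, 93°, 40°).

40 degrees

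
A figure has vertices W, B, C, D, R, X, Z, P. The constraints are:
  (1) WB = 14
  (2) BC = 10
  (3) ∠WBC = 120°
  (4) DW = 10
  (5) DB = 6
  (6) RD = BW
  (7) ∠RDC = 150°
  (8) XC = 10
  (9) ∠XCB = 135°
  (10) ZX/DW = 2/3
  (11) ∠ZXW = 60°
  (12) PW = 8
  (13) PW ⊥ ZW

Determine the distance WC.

Step 1: By the law of cosines on triangle WBC: WC² = 14² + 10² − 2·14·10·cos(120°) = 436, so WC = 2·√109.

Therefore, the length of WC = 2·√109.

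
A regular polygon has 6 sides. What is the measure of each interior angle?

Each interior angle of a regular n-gon is (n - 2) * 180 / n.
For n = 6: (6 - 2) * 180 / 6 = 720/6 = 120 degrees.

120 degrees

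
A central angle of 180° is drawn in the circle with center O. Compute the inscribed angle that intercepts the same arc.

By the inscribed angle theorem, the inscribed angle is half the central angle.
Inscribed angle = 180° / 2 = 90°

90°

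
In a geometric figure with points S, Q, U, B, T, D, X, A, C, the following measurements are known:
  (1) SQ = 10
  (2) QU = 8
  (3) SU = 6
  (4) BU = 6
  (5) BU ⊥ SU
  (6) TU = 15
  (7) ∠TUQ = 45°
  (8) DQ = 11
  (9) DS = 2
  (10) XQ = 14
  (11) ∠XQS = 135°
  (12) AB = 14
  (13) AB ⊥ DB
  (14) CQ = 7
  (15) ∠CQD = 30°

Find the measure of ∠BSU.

Step 1: By the law of cosines on triangle SUB: SB² = 6² + 6² − 2·6·6·cos(90°) = 72, so SB = 6·√2.
Step 2: By the inverse law of cosines on triangle BSU: cos(∠BSU) = ((6·√2)² + 6² − 6²) / (2·6·√2·6) = 72/101.82 = 0.7071, so ∠BSU = 45°.

Therefore, the measure of angle ∠BSU = 45°.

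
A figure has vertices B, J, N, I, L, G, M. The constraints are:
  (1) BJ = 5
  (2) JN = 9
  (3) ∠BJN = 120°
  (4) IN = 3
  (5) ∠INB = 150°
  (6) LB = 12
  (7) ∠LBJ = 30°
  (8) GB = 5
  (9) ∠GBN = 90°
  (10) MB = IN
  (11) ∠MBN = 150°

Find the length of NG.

Step 1: By the law of cosines on triangle BJN: BN² = 5² + 9² − 2·5·9·cos(120°) = 151, so BN = √151.
Step 2: By the law of cosines on triangle NBG: NG² = √151² + 5² − 2·√151·5·cos(90°) = 176, so NG = 4·√11.

Therefore, the length of NG = 4·√11.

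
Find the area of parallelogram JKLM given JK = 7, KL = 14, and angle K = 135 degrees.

Area = 7 * 14 * sin(135°) = 98 * sqrt(2)/2 = 49*sqrt(2)

49*sqrt(2)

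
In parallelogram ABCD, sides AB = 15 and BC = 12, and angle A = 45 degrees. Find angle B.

In a parallelogram, consecutive angles are supplementary (sum to 180°).
angle B = 180 - angle A
angle B = 180 - 45
angle B = 135 degrees

135 degrees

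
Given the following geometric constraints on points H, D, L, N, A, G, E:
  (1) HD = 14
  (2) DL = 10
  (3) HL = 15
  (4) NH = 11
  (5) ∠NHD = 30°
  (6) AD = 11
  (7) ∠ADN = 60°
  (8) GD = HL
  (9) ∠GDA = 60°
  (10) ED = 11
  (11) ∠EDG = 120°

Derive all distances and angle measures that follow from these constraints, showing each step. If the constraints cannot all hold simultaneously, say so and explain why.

The constraints are consistent.

From the given relations:
  GD = HL = 15

Step 1: From DH = 14, HN = 11, and ∠DHN = 30°, by the law of cosines:
  DN² = DH² + HN² - 2·DH·HN·cos(30°) = 196 + 121 - 266.7 = 50.26
  DN ≈ 7.09

Step 2: From AD = 11, DG = 15, and ∠ADG = 60°, by the law of cosines:
  AG² = AD² + DG² - 2·AD·DG·cos(60°) = 121 + 225 - 165 = 181
  AG = √181

Step 3: From GD = 15, DE = 11, and ∠GDE = 120°, by the law of cosines:
  GE² = GD² + DE² - 2·GD·DE·cos(120°) = 225 + 121 + 165 = 511
  GE ≈ 22.61

Step 4: From HD = 14, HL = 15, DL = 10, by the inverse law of cosines:
  cos(∠DHL) = (HD² + HL² - DL²) / (2·HD·HL)
  ∠DHL = 40.16°

Step 5: From DH = 14, DL = 10, HL = 15, by the inverse law of cosines:
  cos(∠HDL) = (DH² + DL² - HL²) / (2·DH·DL)
  ∠HDL = 75.31°

Step 6: From LD = 10, LH = 15, DH = 14, by the inverse law of cosines:
  cos(∠DLH) = (LD² + LH² - DH²) / (2·LD·LH)
  ∠DLH = 64.53°

Step 7: From ND = 7.09, DA = 11, and ∠NDA = 60°, by the law of cosines:
  NA² = ND² + DA² - 2·ND·DA·cos(60°) = 50.26 + 121 - 77.99 = 93.28
  NA ≈ 9.66

Step 8: From DH = 14, DN = 7.09, HN = 11, by the inverse law of cosines:
  cos(∠HDN) = (DH² + DN² - HN²) / (2·DH·DN)
  ∠HDN = 50.87°

Step 9: From ND = 7.09, NH = 11, DH = 14, by the inverse law of cosines:
  cos(∠DNH) = (ND² + NH² - DH²) / (2·ND·NH)
  ∠DNH = 99.13°

Step 10: From AD = 11, AG = √181, DG = 15, by the inverse law of cosines:
  cos(∠DAG) = (AD² + AG² - DG²) / (2·AD·AG)
  ∠DAG = 74.92°

Step 11: From GA = √181, GD = 15, AD = 11, by the inverse law of cosines:
  cos(∠AGD) = (GA² + GD² - AD²) / (2·GA·GD)
  ∠AGD = 45.08°

Step 12: From GD = 15, GE = 22.61, DE = 11, by the inverse law of cosines:
  cos(∠DGE) = (GD² + GE² - DE²) / (2·GD·GE)
  ∠DGE = 24.92°

Step 13: From ED = 11, EG = 22.61, DG = 15, by the inverse law of cosines:
  cos(∠DEG) = (ED² + EG² - DG²) / (2·ED·EG)
  ∠DEG = 35.08°

Step 14: From NA = 9.66, ND = 7.09, AD = 11, by the inverse law of cosines:
  cos(∠AND) = (NA² + ND² - AD²) / (2·NA·ND)
  ∠AND = 80.53°

Step 15: From AD = 11, AN = 9.66, DN = 7.09, by the inverse law of cosines:
  cos(∠DAN) = (AD² + AN² - DN²) / (2·AD·AN)
  ∠DAN = 39.47°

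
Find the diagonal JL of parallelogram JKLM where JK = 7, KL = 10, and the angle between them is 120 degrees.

Using the law of cosines:
d^2 = 7^2 + 10^2 - 2(7)(10)cos(120 degrees)
d^2 = 49 + 100 - 140*-1/2
d^2 = 219
d = sqrt(219)

sqrt(219)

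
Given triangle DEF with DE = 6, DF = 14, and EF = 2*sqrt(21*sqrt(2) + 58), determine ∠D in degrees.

When all three sides of a triangle are known, the law of cosines can be rearranged to find any angle.
cos(C) = (a² + b² - c²) / (2ab) gives cos(D) = -sqrt(2)/2.
Taking the inverse cosine: D = 135°.

135°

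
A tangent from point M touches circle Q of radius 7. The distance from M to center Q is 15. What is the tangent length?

tangent = √(d² - r²) = √(15² - 7²) = √(225 - 49) = √176 = 4*sqrt(11)

4*sqrt(11)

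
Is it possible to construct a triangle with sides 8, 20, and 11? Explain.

Check the triangle inequality: 8 + 11 = 19 ≤ 20.
Since the sum of two sides does not exceed the third, no triangle can be formed.

No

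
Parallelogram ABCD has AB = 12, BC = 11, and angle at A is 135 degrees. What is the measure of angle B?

In a parallelogram, consecutive angles are supplementary (sum to 180°).
angle B = 180 - angle A
angle B = 180 - 135
angle B = 45 degrees

45 degrees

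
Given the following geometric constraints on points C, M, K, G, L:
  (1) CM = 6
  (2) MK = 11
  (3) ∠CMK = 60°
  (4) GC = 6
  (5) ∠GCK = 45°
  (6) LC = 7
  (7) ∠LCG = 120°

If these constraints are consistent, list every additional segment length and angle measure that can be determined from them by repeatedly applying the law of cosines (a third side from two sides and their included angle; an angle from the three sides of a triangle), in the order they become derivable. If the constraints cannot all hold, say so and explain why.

The constraints are consistent. Derivable facts, in order:
After 1 step:
- CK = √91
- GL = √127
After 2 steps:
- KG ≈ 6.79
- ∠CGL = 32.54°
- ∠CKM = 33°
- ∠CLG = 27.46°
- ∠KCM = 87°
After 3 steps:
- ∠CGK = 96.31°
- ∠CKG = 38.69°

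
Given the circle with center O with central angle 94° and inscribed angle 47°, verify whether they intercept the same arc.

By the inscribed angle theorem, if both angles subtend the same arc, the inscribed angle must be half the central angle.
Half of 94° = 47°, which equals the given inscribed angle of 47°.
Therefore, yes, they correspond to the same arc.

Yes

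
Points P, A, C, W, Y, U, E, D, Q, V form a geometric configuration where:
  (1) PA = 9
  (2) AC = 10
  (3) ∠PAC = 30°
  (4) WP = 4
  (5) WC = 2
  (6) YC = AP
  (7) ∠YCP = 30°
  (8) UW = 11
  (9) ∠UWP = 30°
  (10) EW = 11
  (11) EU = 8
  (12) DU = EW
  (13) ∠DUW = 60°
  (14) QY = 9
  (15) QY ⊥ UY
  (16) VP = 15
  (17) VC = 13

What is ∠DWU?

From the given relations: DU = EW = 11.
Step 1: By the law of cosines on triangle WUD: WD² = 11² + 11² − 2·11·11·cos(60°) = 121, so WD = 11.
Step 2: By the inverse law of cosines on triangle DWU: cos(∠DWU) = (11² + 11² − 11²) / (2·11·11) = 121/242 = 0.5, so ∠DWU = 60°.

Therefore, the measure of angle ∠DWU = 60°.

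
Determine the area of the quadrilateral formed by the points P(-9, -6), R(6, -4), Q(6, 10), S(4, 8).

Using the Shoelace formula for a quadrilateral (vertices in order):
Area = (1/2)|sum of (x_i * y_(i+1) - x_(i+1) * y_i)|
Terms: (-9*-4 - 6*-6) = 72, (6*10 - 6*-4) = 84, (6*8 - 4*10) = 8, (4*-6 - -9*8) = 48
Sum = 212
Area = (1/2)(212) = 106

106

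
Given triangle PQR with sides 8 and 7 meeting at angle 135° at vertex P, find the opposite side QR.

When two sides and the included angle are known, the law of cosines gives the third side.
c^2 = a^2 + b^2 - 2ab cos(C) generalizes the Pythagorean theorem to non-right triangles.
Here: QR^2 = 64 + 49 - 112*(-sqrt(2)/2) = 56*sqrt(2) + 113
QR = sqrt(56*sqrt(2) + 113)

sqrt(56*sqrt(2) + 113)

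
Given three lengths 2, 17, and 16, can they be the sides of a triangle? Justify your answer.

For three segments to close into a triangle, no single side can be as long as the other two combined.
The longest side is 17, and 2 + 16 = 18 > 17.
A triangle can be formed.

Yes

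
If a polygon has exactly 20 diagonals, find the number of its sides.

Using d = n(n - 3)/2, we solve 20 = n(n - 3)/2.
So n(n - 3) = 40.
Testing n = 8: 8 * 5 = 40 = 40. Correct.
The polygon has 8 sides.

8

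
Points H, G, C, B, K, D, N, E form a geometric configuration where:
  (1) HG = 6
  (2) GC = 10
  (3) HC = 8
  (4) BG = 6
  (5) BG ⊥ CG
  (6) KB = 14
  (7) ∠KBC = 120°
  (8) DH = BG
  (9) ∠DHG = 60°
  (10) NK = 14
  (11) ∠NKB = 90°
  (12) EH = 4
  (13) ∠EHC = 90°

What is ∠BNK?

Step 1: By the law of cosines on triangle NKB: NB² = 14² + 14² − 2·14·14·cos(90°) = 392, so NB = 14·√2.
Step 2: By the inverse law of cosines on triangle BNK: cos(∠BNK) = ((14·√2)² + 14² − 14²) / (2·14·√2·14) = 392/554.37 = 0.7071, so ∠BNK = 45°.

Therefore, the measure of angle ∠BNK = 45°.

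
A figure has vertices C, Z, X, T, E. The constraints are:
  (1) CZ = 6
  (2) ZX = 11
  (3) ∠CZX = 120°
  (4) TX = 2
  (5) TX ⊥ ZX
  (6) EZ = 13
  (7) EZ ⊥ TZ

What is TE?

Step 1: By the law of cosines on triangle ZXT: ZT² = 11² + 2² − 2·11·2·cos(90°) = 125, so ZT = 5·√5.
Step 2: By the law of cosines on triangle TZE: TE² = (5·√5)² + 13² − 2·5·√5·13·cos(90°) = 294, so TE = 7·√6.

Therefore, the length of TE = 7·√6.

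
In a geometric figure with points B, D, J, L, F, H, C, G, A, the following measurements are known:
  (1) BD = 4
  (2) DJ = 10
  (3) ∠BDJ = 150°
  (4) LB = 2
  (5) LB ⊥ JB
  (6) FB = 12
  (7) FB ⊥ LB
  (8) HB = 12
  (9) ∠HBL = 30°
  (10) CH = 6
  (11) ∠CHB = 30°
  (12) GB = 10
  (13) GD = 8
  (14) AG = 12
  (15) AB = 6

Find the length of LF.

Step 1: By the law of cosines on triangle LBF: LF² = 2² + 12² − 2·2·12·cos(90°) = 148, so LF = 2·√37.

Therefore, the length of LF = 2·√37.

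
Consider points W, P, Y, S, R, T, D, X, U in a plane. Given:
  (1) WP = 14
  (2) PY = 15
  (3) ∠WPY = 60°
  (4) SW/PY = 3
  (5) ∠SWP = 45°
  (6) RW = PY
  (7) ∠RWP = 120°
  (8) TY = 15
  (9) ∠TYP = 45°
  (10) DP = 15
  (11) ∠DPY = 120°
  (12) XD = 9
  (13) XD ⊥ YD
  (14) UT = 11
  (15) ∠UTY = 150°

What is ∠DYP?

Step 1: By the law of cosines on triangle YPD: YD² = 15² + 15² − 2·15·15·cos(120°) = 675, so YD = 15·√3.
Step 2: By the inverse law of cosines on triangle DYP: cos(∠DYP) = ((15·√3)² + 15² − 15²) / (2·15·√3·15) = 675/779.42 = 0.866, so ∠DYP = 30°.

Therefore, the measure of angle ∠DYP = 30°.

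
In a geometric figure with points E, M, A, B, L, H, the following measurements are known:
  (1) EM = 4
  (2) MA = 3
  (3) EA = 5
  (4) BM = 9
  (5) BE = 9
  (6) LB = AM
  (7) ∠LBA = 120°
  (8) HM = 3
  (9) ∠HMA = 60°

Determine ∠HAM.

Step 1: By the law of cosines on triangle AMH: AH² = 3² + 3² − 2·3·3·cos(60°) = 9, so AH = 3.
Step 2: By the inverse law of cosines on triangle HAM: cos(∠HAM) = (3² + 3² − 3²) / (2·3·3) = 9/18 = 0.5, so ∠HAM = 60°.

Therefore, the measure of angle ∠HAM = 60°.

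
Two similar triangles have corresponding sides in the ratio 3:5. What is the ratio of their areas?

The ratio of areas of similar triangles equals the square of the side ratio.
Side ratio = 3:5
Area ratio = (3/5)^2 = 9/25 = 9:25

9:25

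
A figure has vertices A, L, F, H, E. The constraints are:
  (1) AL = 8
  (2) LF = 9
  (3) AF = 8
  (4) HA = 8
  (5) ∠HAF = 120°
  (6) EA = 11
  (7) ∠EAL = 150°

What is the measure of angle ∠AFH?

Step 1: By the law of cosines on triangle FAH: FH² = 8² + 8² − 2·8·8·cos(120°) = 192, so FH = 8·√3.
Step 2: By the inverse law of cosines on triangle AFH: cos(∠AFH) = (8² + (8·√3)² − 8²) / (2·8·8·√3) = 192/221.7 = 0.866, so ∠AFH = 30°.

Therefore, the measure of angle ∠AFH = 30°.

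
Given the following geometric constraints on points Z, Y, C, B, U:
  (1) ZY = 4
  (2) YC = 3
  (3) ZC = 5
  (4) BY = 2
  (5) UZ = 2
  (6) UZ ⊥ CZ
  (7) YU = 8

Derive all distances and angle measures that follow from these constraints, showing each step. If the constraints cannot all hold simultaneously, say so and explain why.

These constraints are not satisfiable: by the triangle inequality in triangle ZYU, (1) ZY = 4 and (5) UZ = 2 force YU ≤ 4 + 2 = 6, but (7) says YU = 8. No planar figure meets all of them, so nothing further can be derived.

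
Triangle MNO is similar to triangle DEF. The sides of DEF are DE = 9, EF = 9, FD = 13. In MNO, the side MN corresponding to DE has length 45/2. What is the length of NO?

Since the triangles are similar, the ratio of corresponding sides is constant.
Scale factor k = MN / DE = 45/2 / 9 = 5/2
NO = k * EF = 5/2 * 9 = 45/2

45/2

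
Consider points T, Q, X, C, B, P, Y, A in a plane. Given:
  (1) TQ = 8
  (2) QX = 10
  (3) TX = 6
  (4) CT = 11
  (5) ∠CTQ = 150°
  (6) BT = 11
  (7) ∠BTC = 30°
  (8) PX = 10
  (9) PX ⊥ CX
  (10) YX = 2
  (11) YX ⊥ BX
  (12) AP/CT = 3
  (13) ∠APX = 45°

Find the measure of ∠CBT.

Step 1: By the law of cosines on triangle BTC: BC² = 11² + 11² − 2·11·11·cos(30°) = 32.42, so BC ≈ 5.69.
Step 2: By the inverse law of cosines on triangle CBT: cos(∠CBT) = (5.69² + 11² − 11²) / (2·5.69·11) = 32.42/125.27 = 0.2588, so ∠CBT = 75°.

Therefore, the measure of angle ∠CBT = 75°.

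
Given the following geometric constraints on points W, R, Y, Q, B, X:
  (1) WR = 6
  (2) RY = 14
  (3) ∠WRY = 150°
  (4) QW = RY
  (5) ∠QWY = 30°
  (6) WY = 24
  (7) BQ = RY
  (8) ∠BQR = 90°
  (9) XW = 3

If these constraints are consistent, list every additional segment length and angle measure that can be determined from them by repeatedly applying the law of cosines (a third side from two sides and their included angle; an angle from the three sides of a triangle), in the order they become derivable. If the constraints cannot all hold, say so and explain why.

These constraints are not satisfiable: by the triangle inequality in triangle RWY, (1) WR = 6 and (2) RY = 14 force WY ≤ 6 + 14 = 20, but (6) says WY = 24. No planar figure meets all of them, so nothing further can be derived.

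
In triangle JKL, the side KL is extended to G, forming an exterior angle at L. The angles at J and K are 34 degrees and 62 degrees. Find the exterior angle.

By the exterior angle theorem, an exterior angle of a triangle equals the sum of the two remote interior angles.
Exterior angle = angle J + angle K
Exterior angle = 34 + 62 = 96 degrees

96 degrees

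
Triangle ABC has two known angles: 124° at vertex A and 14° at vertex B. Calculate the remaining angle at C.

angle C = 180 - 124 - 14 = 42 degrees.

42 degrees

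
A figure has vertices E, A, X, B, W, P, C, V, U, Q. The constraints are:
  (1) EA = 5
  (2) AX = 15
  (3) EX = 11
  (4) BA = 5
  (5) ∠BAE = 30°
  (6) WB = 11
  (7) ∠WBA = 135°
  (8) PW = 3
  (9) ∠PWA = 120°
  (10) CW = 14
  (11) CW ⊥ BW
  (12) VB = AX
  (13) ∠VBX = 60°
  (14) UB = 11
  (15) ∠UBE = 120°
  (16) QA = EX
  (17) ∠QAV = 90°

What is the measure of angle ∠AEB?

Step 1: By the law of cosines on triangle EAB: EB² = 5² + 5² − 2·5·5·cos(30°) = 6.7, so EB ≈ 2.59.
Step 2: By the inverse law of cosines on triangle AEB: cos(∠AEB) = (5² + 2.59² − 5²) / (2·5·2.59) = 6.7/25.88 = 0.2588, so ∠AEB = 75°.

Therefore, the measure of angle ∠AEB = 75°.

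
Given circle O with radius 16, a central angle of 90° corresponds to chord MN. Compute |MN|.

Chord = 2(16) sin(45°) = 16*sqrt(2)

16*sqrt(2)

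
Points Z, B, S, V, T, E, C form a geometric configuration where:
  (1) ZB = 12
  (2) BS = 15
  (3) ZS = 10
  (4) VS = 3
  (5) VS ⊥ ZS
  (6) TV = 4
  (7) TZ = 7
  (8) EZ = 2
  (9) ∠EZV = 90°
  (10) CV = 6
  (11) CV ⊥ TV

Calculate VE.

Step 1: By the law of cosines on triangle ZSV: ZV² = 10² + 3² − 2·10·3·cos(90°) = 109, so ZV = √109.
Step 2: By the law of cosines on triangle VZE: VE² = √109² + 2² − 2·√109·2·cos(90°) = 113, so VE = √113.

Therefore, the length of VE = √113.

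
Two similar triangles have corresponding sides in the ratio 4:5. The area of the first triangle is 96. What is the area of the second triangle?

Area ratio = (4/5)^2 = 16/25. Area of the second triangle = 96 * 25/16 = 150.

150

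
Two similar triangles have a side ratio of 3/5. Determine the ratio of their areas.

Area ratio = (side ratio)^2 = (3/5)^2 = 9:25.

9:25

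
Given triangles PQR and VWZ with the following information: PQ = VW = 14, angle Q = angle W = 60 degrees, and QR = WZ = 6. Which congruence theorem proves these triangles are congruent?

The given information provides:
PQ = VW = 14, angle Q = angle W = 60 degrees, and QR = WZ = 6
This matches the SAS congruence theorem.
Two pairs of corresponding sides and the included angle are equal (Side-Angle-Side).

SAS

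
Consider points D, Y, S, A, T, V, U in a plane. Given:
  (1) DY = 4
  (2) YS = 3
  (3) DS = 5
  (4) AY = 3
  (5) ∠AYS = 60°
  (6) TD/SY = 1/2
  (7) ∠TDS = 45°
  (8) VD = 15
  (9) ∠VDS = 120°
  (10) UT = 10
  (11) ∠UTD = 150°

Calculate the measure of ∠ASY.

Step 1: By the law of cosines on triangle SYA: SA² = 3² + 3² − 2·3·3·cos(60°) = 9, so SA = 3.
Step 2: By the inverse law of cosines on triangle ASY: cos(∠ASY) = (3² + 3² − 3²) / (2·3·3) = 9/18 = 0.5, so ∠ASY = 60°.

Therefore, the measure of angle ∠ASY = 60°.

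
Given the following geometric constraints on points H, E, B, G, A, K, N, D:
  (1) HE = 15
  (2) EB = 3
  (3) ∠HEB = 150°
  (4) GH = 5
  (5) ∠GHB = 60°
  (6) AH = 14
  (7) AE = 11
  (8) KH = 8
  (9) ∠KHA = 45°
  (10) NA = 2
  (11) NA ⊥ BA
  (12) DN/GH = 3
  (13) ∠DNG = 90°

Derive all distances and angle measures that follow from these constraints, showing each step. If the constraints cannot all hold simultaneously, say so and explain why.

The constraints are consistent.

From the given relations:
  DN = 3·GH = 3·5 = 15

Step 1: From HE = 15, EB = 3, and ∠HEB = 150°, by the law of cosines:
  HB² = HE² + EB² - 2·HE·EB·cos(150°) = 225 + 9 + 77.94 = 311.9
  HB ≈ 17.66

Step 2: From AH = 14, HK = 8, and ∠AHK = 45°, by the law of cosines:
  AK² = AH² + HK² - 2·AH·HK·cos(45°) = 196 + 64 - 158.4 = 101.6
  AK ≈ 10.08

Step 3: From HA = 14, HE = 15, AE = 11, by the inverse law of cosines:
  cos(∠AHE) = (HA² + HE² - AE²) / (2·HA·HE)
  ∠AHE = 44.42°

Step 4: From EA = 11, EH = 15, AH = 14, by the inverse law of cosines:
  cos(∠AEH) = (EA² + EH² - AH²) / (2·EA·EH)
  ∠AEH = 62.96°

Step 5: From AE = 11, AH = 14, EH = 15, by the inverse law of cosines:
  cos(∠EAH) = (AE² + AH² - EH²) / (2·AE·AH)
  ∠EAH = 72.62°

Step 6: From BH = 17.66, HG = 5, and ∠BHG = 60°, by the law of cosines:
  BG² = BH² + HG² - 2·BH·HG·cos(60°) = 311.9 + 25 - 88.31 = 248.6
  BG ≈ 15.77

Step 7: From HB = 17.66, HE = 15, BE = 3, by the inverse law of cosines:
  cos(∠BHE) = (HB² + HE² - BE²) / (2·HB·HE)
  ∠BHE = 4.87°

Step 8: From BE = 3, BH = 17.66, EH = 15, by the inverse law of cosines:
  cos(∠EBH) = (BE² + BH² - EH²) / (2·BE·BH)
  ∠EBH = 25.13°

Step 9: From AH = 14, AK = 10.08, HK = 8, by the inverse law of cosines:
  cos(∠HAK) = (AH² + AK² - HK²) / (2·AH·AK)
  ∠HAK = 34.14°

Step 10: From KA = 10.08, KH = 8, AH = 14, by the inverse law of cosines:
  cos(∠AKH) = (KA² + KH² - AH²) / (2·KA·KH)
  ∠AKH = 100.86°

Step 11: From BG = 15.77, BH = 17.66, GH = 5, by the inverse law of cosines:
  cos(∠GBH) = (BG² + BH² - GH²) / (2·BG·BH)
  ∠GBH = 15.94°

Step 12: From GB = 15.77, GH = 5, BH = 17.66, by the inverse law of cosines:
  cos(∠BGH) = (GB² + GH² - BH²) / (2·GB·GH)
  ∠BGH = 104.06°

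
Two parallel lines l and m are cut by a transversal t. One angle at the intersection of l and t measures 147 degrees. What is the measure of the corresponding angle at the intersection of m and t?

When a transversal crosses parallel lines, angles in the same position at each intersection are called corresponding angles.
These are always equal, so the answer is 147 degrees.

147 degrees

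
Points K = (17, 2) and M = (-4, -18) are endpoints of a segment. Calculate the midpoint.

The midpoint is the average of the coordinates:
x: (17 + -4)/2 = 13/2
y: (2 + -18)/2 = -8
Midpoint = (13/2, -8)

(13/2, -8)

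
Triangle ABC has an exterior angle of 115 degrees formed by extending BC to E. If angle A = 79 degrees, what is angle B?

angle B = 115 - 79 = 36 degrees (exterior angle theorem).

36 degrees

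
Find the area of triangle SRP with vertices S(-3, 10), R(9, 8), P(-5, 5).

Shoelace: Area = (1/2)|-3(8-5) + 9(5-10) + -5(10-8)| = (1/2)(64) = 32

32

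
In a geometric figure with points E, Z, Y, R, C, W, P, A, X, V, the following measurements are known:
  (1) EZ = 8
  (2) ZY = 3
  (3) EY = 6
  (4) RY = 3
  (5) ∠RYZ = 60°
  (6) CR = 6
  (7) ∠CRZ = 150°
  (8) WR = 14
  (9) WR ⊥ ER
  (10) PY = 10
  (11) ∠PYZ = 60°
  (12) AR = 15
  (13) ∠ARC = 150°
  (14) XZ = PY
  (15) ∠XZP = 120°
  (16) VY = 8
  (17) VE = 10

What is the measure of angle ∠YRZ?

Step 1: By the law of cosines on triangle RYZ: RZ² = 3² + 3² − 2·3·3·cos(60°) = 9, so RZ = 3.
Step 2: By the inverse law of cosines on triangle YRZ: cos(∠YRZ) = (3² + 3² − 3²) / (2·3·3) = 9/18 = 0.5, so ∠YRZ = 60°.

Therefore, the measure of angle ∠YRZ = 60°.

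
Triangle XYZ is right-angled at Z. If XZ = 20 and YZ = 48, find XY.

In a right triangle, the square of the hypotenuse equals the sum of the squares of the two legs.
The legs are 20 and 48, so the hypotenuse = sqrt(400 + 2304) = sqrt(2704) = 52.

52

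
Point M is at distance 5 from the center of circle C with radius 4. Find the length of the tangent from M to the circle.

tangent = √(d² - r²) = √(5² - 4²) = √(25 - 16) = √9 = 3

3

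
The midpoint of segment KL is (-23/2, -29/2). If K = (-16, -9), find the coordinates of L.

Using the midpoint formula: M = ((x1 + x2)/2, (y1 + y2)/2)
We know M = (-23/2, -29/2) and K = (-16, -9)
For x: -23/2 = (-16 + x2)/2, so x2 = 2*-23/2 - -16 = -7
For y: -29/2 = (-9 + y2)/2, so y2 = 2*-29/2 - -9 = -20
L = (-7, -20)

(-7, -20)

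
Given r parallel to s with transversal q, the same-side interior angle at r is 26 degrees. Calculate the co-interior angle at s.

Co-interior angles (same-side interior) formed by parallel lines and a transversal are supplementary (sum to 180 degrees).
The given angle is 26 degrees.
The co-interior angle = 180 - 26 = 154 degrees.

154 degrees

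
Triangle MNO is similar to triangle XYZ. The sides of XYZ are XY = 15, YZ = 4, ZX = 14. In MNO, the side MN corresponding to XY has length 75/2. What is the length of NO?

k = 75/2/15 = 5/2. NO = 5/2 * 4 = 10.

10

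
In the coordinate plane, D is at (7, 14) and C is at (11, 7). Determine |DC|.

d = sqrt((4)^2 + (-7)^2) = sqrt(65)

sqrt(65)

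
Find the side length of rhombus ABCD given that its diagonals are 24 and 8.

In a rhombus, the diagonals bisect each other perpendicularly, creating four congruent right triangles.
Each triangle has legs 12 (half of 24) and 4 (half of 8).
The hypotenuse of each right triangle is a side of the rhombus:
side = sqrt(12^2 + 4^2) = sqrt(160) = 4*sqrt(10)

4*sqrt(10)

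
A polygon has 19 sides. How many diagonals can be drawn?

The number of diagonals in an n-gon is n(n - 3)/2.
For n = 19: 19(19 - 3)/2 = 19 × 16 / 2 = 152.

152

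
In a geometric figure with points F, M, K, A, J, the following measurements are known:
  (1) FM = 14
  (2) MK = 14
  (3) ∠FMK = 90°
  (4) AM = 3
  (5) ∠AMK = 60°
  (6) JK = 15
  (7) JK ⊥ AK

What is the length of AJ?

Step 1: By the law of cosines on triangle AMK: AK² = 3² + 14² − 2·3·14·cos(60°) = 163, so AK = √163.
Step 2: By the law of cosines on triangle AKJ: AJ² = √163² + 15² − 2·√163·15·cos(90°) = 388, so AJ = 2·√97.

Therefore, the length of AJ = 2·√97.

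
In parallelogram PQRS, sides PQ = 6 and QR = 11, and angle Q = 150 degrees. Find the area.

Area = a * b * sin(theta)
Area = 6 * 11 * sin(150 degrees)
Area = 66 * 1/2
Area = 33

33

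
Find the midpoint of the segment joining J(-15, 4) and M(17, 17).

The midpoint is the average of the coordinates:
x: (-15 + 17)/2 = 1
y: (4 + 17)/2 = 21/2
Midpoint = (1, 21/2)

(1, 21/2)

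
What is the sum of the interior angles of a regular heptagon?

The sum of interior angles of an n-sided polygon is (n - 2) * 180.
For n = 7: (7 - 2) * 180 = 5 * 180 = 900 degrees.

900 degrees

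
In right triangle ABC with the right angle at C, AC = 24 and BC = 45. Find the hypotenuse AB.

By the Pythagorean theorem: AB^2 = AC^2 + BC^2
AB^2 = 24^2 + 45^2 = 576 + 2025 = 2601
AB = sqrt(2601) = 51

51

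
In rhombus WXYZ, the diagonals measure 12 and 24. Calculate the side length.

In a rhombus, the diagonals bisect each other perpendicularly, creating four congruent right triangles.
Each triangle has legs 6 (half of 12) and 12 (half of 24).
The hypotenuse of each right triangle is a side of the rhombus:
side = sqrt(6^2 + 12^2) = sqrt(180) = 6*sqrt(5)

6*sqrt(5)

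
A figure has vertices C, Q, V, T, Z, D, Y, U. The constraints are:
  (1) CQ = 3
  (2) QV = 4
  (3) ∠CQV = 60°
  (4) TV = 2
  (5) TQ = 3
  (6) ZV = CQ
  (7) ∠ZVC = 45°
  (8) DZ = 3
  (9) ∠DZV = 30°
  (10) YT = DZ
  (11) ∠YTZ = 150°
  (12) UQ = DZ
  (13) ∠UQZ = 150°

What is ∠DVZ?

From the given relations: ZV = CQ = 3.
Step 1: By the law of cosines on triangle VZD: VD² = 3² + 3² − 2·3·3·cos(30°) = 2.41, so VD ≈ 1.55.
Step 2: By the inverse law of cosines on triangle DVZ: cos(∠DVZ) = (1.55² + 3² − 3²) / (2·1.55·3) = 2.41/9.32 = 0.2588, so ∠DVZ = 75°.

Therefore, the measure of angle ∠DVZ = 75°.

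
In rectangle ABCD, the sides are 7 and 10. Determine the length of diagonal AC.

Using the Pythagorean theorem:
d² = 7² + 10² = 49 + 100 = 149
d = sqrt(149)

sqrt(149)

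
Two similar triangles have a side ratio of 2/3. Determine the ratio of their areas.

The ratio of areas of similar triangles equals the square of the side ratio.
Side ratio = 2:3
Area ratio = (2/3)^2 = 4/9 = 4:9

4:9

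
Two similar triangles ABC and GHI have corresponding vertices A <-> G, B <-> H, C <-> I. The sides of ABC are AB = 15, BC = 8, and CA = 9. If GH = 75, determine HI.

k = 75/15 = 5. HI = 5 * 8 = 40.

40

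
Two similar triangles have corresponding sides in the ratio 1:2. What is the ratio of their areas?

Area scales with the square of linear dimensions. If every length is multiplied by 1/2, then the area is multiplied by (1/2)^2 = 1/4.
The area ratio is 1:4.

1:4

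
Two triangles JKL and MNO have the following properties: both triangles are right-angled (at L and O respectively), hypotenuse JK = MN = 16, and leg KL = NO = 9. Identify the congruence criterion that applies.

The given information provides:
both triangles are right-angled (at L and O respectively), hypotenuse JK = MN = 16, and leg KL = NO = 9
This matches the HL congruence theorem.
The hypotenuse and one leg of two right triangles are equal (Hypotenuse-Leg).

HL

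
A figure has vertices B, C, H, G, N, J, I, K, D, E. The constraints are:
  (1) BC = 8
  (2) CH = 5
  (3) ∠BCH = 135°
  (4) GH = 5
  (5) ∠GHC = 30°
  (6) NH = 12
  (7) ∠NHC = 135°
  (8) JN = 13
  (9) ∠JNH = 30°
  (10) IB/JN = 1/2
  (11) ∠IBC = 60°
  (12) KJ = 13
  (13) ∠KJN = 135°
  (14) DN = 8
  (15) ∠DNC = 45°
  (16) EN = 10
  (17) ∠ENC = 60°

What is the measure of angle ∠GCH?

Step 1: By the law of cosines on triangle CHG: CG² = 5² + 5² − 2·5·5·cos(30°) = 6.7, so CG ≈ 2.59.
Step 2: By the inverse law of cosines on triangle GCH: cos(∠GCH) = (2.59² + 5² − 5²) / (2·2.59·5) = 6.7/25.88 = 0.2588, so ∠GCH = 75°.

Therefore, the measure of angle ∠GCH = 75°.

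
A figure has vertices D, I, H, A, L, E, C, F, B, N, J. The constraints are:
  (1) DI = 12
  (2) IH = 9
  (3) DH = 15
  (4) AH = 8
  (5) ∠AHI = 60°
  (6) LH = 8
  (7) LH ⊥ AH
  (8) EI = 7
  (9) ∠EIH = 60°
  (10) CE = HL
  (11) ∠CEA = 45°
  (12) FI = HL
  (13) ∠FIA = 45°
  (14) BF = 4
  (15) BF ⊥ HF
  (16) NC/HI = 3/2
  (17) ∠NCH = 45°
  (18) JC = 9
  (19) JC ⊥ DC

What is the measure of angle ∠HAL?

Step 1: By the law of cosines on triangle AHL: AL² = 8² + 8² − 2·8·8·cos(90°) = 128, so AL = 8·√2.
Step 2: By the inverse law of cosines on triangle HAL: cos(∠HAL) = (8² + (8·√2)² − 8²) / (2·8·8·√2) = 128/181.02 = 0.7071, so ∠HAL = 45°.

Therefore, the measure of angle ∠HAL = 45°.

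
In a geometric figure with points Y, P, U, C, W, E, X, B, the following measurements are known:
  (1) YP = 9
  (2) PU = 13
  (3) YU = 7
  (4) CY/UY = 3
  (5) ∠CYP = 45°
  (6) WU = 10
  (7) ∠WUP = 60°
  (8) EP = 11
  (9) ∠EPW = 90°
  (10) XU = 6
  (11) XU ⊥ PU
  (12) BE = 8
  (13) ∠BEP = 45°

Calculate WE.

Step 1: By the law of cosines on triangle PUW: PW² = 13² + 10² − 2·13·10·cos(60°) = 139, so PW = √139.
Step 2: By the law of cosines on triangle WPE: WE² = √139² + 11² − 2·√139·11·cos(90°) = 260, so WE = 2·√65.

Therefore, the length of WE = 2·√65.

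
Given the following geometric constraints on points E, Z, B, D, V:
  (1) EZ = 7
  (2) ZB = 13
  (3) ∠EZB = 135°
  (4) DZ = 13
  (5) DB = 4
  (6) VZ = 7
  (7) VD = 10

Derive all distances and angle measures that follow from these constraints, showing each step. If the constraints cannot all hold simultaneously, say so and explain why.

The constraints are consistent.

Step 1: From EZ = 7, ZB = 13, and ∠EZB = 135°, by the law of cosines:
  EB² = EZ² + ZB² - 2·EZ·ZB·cos(135°) = 49 + 169 + 128.7 = 346.7
  EB ≈ 18.62

Step 2: From ZB = 13, ZD = 13, BD = 4, by the inverse law of cosines:
  cos(∠BZD) = (ZB² + ZD² - BD²) / (2·ZB·ZD)
  ∠BZD = 17.7°

Step 3: From ZD = 13, ZV = 7, DV = 10, by the inverse law of cosines:
  cos(∠DZV) = (ZD² + ZV² - DV²) / (2·ZD·ZV)
  ∠DZV = 49.58°

Step 4: From BD = 4, BZ = 13, DZ = 13, by the inverse law of cosines:
  cos(∠DBZ) = (BD² + BZ² - DZ²) / (2·BD·BZ)
  ∠DBZ = 81.15°

Step 5: From DB = 4, DZ = 13, BZ = 13, by the inverse law of cosines:
  cos(∠BDZ) = (DB² + DZ² - BZ²) / (2·DB·DZ)
  ∠BDZ = 81.15°

Step 6: From DV = 10, DZ = 13, VZ = 7, by the inverse law of cosines:
  cos(∠VDZ) = (DV² + DZ² - VZ²) / (2·DV·DZ)
  ∠VDZ = 32.2°

Step 7: From VD = 10, VZ = 7, DZ = 13, by the inverse law of cosines:
  cos(∠DVZ) = (VD² + VZ² - DZ²) / (2·VD·VZ)
  ∠DVZ = 98.21°

Step 8: From EB = 18.62, EZ = 7, BZ = 13, by the inverse law of cosines:
  cos(∠BEZ) = (EB² + EZ² - BZ²) / (2·EB·EZ)
  ∠BEZ = 29.58°

Step 9: From BE = 18.62, BZ = 13, EZ = 7, by the inverse law of cosines:
  cos(∠EBZ) = (BE² + BZ² - EZ²) / (2·BE·BZ)
  ∠EBZ = 15.42°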